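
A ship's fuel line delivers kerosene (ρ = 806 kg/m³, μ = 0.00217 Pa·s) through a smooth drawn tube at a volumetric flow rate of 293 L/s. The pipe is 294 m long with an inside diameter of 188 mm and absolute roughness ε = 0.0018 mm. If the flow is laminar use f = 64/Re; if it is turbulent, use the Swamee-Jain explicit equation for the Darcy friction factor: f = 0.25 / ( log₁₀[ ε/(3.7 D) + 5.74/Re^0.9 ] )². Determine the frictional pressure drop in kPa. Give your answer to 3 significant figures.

ΔP ≈ 872 kPa

Q = 293 L/s = 293/1000 = 0.293 m³/s.
Cross-sectional area A = πD²/4 = π(0.188)²/4 = 0.02776 m²; mean velocity V = Q/A = 0.293/0.02776 = 10.56 m/s.
Reynolds number Re = ρVD/μ = 806 · 10.56 · 0.188 / 0.00217 = 7.37e+05.
Re > 4000 → turbulent. Relative roughness ε/D = 1.8e-06/0.188 = 9.57e-06. Swamee-Jain: f = 0.25/(log₁₀[9.57e-06/3.7 + 5.74/7.37e+05^0.9])² = 0.25/(log₁₀[2.59e-06 + 3.01e-05])² = 0.25/(-4.486)² = 0.01242.
Darcy-Weisbach: ΔP = f(L/D)(ρV²/2) = 0.01242·(294/0.188)·(806·10.56²/2) = 0.01242·1564·4.49e+04 = 8.723e+05 Pa.
ΔP = 8.723e+05 Pa = 872 kPa.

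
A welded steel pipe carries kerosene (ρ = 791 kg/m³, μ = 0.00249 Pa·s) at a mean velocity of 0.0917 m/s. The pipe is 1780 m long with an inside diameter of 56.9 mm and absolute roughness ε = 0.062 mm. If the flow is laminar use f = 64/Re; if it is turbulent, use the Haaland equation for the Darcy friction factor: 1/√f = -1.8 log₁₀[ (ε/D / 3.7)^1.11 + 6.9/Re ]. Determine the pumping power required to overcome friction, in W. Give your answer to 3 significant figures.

P ≈ 0.937 W

Reynolds number Re = ρVD/μ = 791 · 0.0917 · 0.0569 / 0.00249 = 1658.
Re < 2300 → laminar flow, so f = 64/Re = 64/1658 = 0.03861 (the turbulent correlation is not needed).
Darcy-Weisbach: ΔP = f(L/D)(ρV²/2) = 0.03861·(1780/0.0569)·(791·0.0917²/2) = 0.03861·3.128e+04·3.326 = 4017 Pa.
Q = V·A = 0.0917·0.002543 = 0.0002332 m³/s.
Pumping power P = QΔP = 0.0002332·4017 = 0.9367 W = 0.937 W.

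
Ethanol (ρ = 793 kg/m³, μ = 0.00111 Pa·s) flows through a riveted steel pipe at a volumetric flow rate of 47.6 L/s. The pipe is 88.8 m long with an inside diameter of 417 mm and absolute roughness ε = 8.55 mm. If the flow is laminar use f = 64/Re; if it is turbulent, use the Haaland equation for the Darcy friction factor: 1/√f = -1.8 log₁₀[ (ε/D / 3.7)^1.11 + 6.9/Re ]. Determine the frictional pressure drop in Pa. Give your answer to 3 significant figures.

ΔP ≈ 508 Pa

Q = 47.6 L/s = 47.6/1000 = 0.0476 m³/s.
Cross-sectional area A = πD²/4 = π(0.417)²/4 = 0.1366 m²; mean velocity V = Q/A = 0.0476/0.1366 = 0.3485 m/s.
Reynolds number Re = ρVD/μ = 793 · 0.3485 · 0.417 / 0.00111 = 1.038e+05.
Re > 4000 → turbulent. Relative roughness ε/D = 0.00855/0.417 = 0.0205. Haaland: 1/√f = -1.8 log₁₀[(0.0205/3.7)^1.11 + 6.9/1.038e+05] = -1.8 log₁₀[0.00313 + 6.65e-05] = 4.492, so f = 0.04956.
Darcy-Weisbach: ΔP = f(L/D)(ρV²/2) = 0.04956·(88.8/0.417)·(793·0.3485²/2) = 0.04956·212.9·48.17 = 508.4 Pa.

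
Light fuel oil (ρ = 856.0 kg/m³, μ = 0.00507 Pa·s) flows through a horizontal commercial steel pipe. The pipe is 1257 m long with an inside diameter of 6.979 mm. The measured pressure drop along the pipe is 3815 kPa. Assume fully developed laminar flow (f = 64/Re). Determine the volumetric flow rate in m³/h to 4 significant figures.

For laminar flow, f = 64/Re with Re = ρVD/μ, so Darcy-Weisbach reduces to ΔP = 32μLV/D². Solving for V: V = ΔP·D²/(32μL) = 3.815e+06·(0.006979)²/(32·0.00507·1257) = 0.9111 m/s.
Check: Re = ρVD/μ = 856·0.9111·0.006979/0.00507 = 1074 < 2300, so the laminar assumption holds.
Q = V·A = 0.9111·(π/4·0.006979²) = 3.485e-05 m³/s = 0.1255 m³/h.

Q ≈ 0.1255 m³/h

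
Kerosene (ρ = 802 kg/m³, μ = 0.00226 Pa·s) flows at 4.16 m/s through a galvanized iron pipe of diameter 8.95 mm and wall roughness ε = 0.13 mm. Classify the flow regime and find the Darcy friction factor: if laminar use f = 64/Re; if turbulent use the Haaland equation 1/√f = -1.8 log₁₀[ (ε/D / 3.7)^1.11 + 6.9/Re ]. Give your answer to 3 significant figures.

f ≈ 0.0465

Re = ρVD/μ = 802·4.16·0.00895/0.00226 = 1.321e+04.
Re > 4000 → turbulent. ε/D = 0.00013/0.00895 = 0.0145; Haaland: 1/√f = -1.8 log₁₀[0.00213 + 0.000522] = 4.636, so f = 0.04652.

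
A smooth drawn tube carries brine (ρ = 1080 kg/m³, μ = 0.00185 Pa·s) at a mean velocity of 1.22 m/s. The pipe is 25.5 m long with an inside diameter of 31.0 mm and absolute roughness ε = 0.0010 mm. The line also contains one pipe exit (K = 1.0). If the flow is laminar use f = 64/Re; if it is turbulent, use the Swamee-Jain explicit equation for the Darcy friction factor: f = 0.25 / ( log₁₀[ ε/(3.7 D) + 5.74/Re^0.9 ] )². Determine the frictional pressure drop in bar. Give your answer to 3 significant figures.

Reynolds number Re = ρVD/μ = 1080 · 1.22 · 0.031 / 0.00185 = 2.208e+04.
Re > 4000 → turbulent. Relative roughness ε/D = 1e-06/0.031 = 3.23e-05. Swamee-Jain: f = 0.25/(log₁₀[3.23e-05/3.7 + 5.74/2.208e+04^0.9])² = 0.25/(log₁₀[8.72e-06 + 0.000707])² = 0.25/(-3.145)² = 0.02527.
Total minor-loss coefficient ΣK = 1·1 = 1.
ΔP = [f·L/D + ΣK]·(ρV²/2) = [0.02527·25.5/0.031 + 1]·(1080·1.22²/2) = [20.79 + 1]·803.7 = 1.751e+04 Pa.
ΔP = 1.751e+04 Pa = 0.175 bar.

ΔP ≈ 0.175 bar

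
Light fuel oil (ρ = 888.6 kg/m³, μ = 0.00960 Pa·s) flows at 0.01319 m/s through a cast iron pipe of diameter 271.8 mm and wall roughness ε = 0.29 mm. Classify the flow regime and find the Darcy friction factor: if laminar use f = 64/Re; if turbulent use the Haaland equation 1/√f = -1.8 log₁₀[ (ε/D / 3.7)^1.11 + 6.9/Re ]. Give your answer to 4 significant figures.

Re = ρVD/μ = 888.6·0.01319·0.2718/0.0096 = 331.8.
Re < 2300 → laminar, so f = 64/Re = 0.1929 (roughness is irrelevant in laminar flow).

f ≈ 0.1929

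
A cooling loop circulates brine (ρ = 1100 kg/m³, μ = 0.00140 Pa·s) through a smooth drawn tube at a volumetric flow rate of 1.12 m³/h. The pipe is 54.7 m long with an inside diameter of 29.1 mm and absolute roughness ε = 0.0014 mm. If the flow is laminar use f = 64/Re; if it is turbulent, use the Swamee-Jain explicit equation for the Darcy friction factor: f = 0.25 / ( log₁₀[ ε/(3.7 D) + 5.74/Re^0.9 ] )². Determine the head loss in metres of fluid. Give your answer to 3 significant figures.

h_f ≈ 0.639 m

Q = 1.12 m³/h = 1.12/3600 = 0.0003111 m³/s.
Cross-sectional area A = πD²/4 = π(0.0291)²/4 = 0.0006651 m²; mean velocity V = Q/A = 0.0003111/0.0006651 = 0.4678 m/s.
Reynolds number Re = ρVD/μ = 1100 · 0.4678 · 0.0291 / 0.0014 = 1.07e+04.
Re > 4000 → turbulent. Relative roughness ε/D = 1.4e-06/0.0291 = 4.81e-05. Swamee-Jain: f = 0.25/(log₁₀[4.81e-05/3.7 + 5.74/1.07e+04^0.9])² = 0.25/(log₁₀[1.3e-05 + 0.00136])² = 0.25/(-2.863)² = 0.0305.
Darcy-Weisbach: ΔP = f(L/D)(ρV²/2) = 0.0305·(54.7/0.0291)·(1100·0.4678²/2) = 0.0305·1880·120.3 = 6899 Pa.
Head loss h_f = ΔP/(ρg) = 6899/(1100·9.81) = 0.639 m.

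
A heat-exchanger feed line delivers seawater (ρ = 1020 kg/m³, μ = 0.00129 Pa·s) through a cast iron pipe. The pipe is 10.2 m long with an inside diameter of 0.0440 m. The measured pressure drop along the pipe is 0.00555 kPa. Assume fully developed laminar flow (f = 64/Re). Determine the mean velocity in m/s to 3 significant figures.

For laminar flow, f = 64/Re with Re = ρVD/μ, so Darcy-Weisbach reduces to ΔP = 32μLV/D². Solving for V: V = ΔP·D²/(32μL) = 5.55·(0.044)²/(32·0.00129·10.2) = 0.02552 m/s.
Check: Re = ρVD/μ = 1020·0.02552·0.044/0.00129 = 887.8 < 2300, so the laminar assumption holds.

V ≈ 0.0255 m/s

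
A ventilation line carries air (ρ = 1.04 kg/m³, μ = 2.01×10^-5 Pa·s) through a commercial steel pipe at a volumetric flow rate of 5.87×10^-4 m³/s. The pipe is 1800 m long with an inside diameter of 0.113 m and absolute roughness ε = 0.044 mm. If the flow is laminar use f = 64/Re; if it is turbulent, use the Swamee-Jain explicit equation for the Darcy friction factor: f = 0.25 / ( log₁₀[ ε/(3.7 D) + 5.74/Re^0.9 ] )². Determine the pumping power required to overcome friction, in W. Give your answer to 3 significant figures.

Cross-sectional area A = πD²/4 = π(0.113)²/4 = 0.01003 m²; mean velocity V = Q/A = 0.000587/0.01003 = 0.05853 m/s.
Reynolds number Re = ρVD/μ = 1.04 · 0.05853 · 0.113 / 2.01e-05 = 342.2.
Re < 2300 → laminar flow, so f = 64/Re = 64/342.2 = 0.187 (the turbulent correlation is not needed).
Darcy-Weisbach: ΔP = f(L/D)(ρV²/2) = 0.187·(1800/0.113)·(1.04·0.05853²/2) = 0.187·1.593e+04·0.001782 = 5.307 Pa.
Pumping power P = QΔP = 0.000587·5.307 = 0.003115 W = 0.00312 W.

P ≈ 0.00312 W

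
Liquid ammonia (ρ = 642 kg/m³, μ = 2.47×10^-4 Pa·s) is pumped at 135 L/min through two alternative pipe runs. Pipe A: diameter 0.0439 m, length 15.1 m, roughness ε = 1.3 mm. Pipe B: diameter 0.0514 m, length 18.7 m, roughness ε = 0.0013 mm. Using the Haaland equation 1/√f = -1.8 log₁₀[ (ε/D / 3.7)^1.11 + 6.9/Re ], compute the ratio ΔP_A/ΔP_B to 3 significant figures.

ΔP_A/ΔP_B ≈ 6.10

Pipe A: V = Q/A = 0.00225/0.001514 = 1.486 m/s; Re = 1.696e+05; ε/D = 0.0296; Haaland → f = 0.05716; ΔP_A = f(L/D)(ρV²/2) = 1.395e+04 Pa.
Pipe B: V = Q/A = 0.00225/0.002075 = 1.084 m/s; Re = 1.449e+05; ε/D = 2.53e-05; Haaland → f = 0.01665; ΔP_B = f(L/D)(ρV²/2) = 2286 Pa.
ΔP_A/ΔP_B = 1.395e+04/2286 = 6.10.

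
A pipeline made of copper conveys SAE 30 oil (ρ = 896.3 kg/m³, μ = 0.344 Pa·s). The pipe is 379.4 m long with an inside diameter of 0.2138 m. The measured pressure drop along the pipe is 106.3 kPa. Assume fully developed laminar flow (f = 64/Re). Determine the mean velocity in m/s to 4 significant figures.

V ≈ 1.163 m/s

For laminar flow, f = 64/Re with Re = ρVD/μ, so Darcy-Weisbach reduces to ΔP = 32μLV/D². Solving for V: V = ΔP·D²/(32μL) = 1.063e+05·(0.2138)²/(32·0.344·379.4) = 1.163 m/s.
Check: Re = ρVD/μ = 896.3·1.163·0.2138/0.344 = 648.1 < 2300, so the laminar assumption holds.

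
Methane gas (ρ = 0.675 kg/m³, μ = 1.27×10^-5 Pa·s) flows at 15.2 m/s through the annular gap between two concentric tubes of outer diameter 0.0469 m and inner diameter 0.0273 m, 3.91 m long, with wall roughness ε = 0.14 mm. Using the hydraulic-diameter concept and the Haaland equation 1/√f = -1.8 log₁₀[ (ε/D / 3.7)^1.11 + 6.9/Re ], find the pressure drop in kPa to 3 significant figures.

Hydraulic diameter D_h = 4A/P = D_o - D_i = 0.0469 - 0.0273 = 0.0196 m.
Re = ρVD_h/μ = 0.675·15.2·0.0196/1.27e-05 = 1.583e+04.
ε/D_h = 0.00014/0.0196 = 0.00714; Haaland gives 1/√f = -1.8 log₁₀[0.000971+0.000436] = 5.133, so f = 0.03795.
ΔP = f(L/D_h)(ρV²/2) = 0.03795·3.91/0.0196·77.98 = 590.3 Pa.
ΔP = 0.590 kPa.

ΔP ≈ 0.590 kPa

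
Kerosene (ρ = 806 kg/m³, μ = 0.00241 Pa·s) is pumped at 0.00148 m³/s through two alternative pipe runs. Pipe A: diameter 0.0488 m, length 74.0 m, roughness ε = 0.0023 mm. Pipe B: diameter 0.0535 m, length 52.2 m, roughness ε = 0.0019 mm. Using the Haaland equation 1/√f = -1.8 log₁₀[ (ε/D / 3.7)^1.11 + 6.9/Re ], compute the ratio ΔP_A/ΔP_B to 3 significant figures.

ΔP_A/ΔP_B ≈ 2.19

Pipe A: V = Q/A = 0.00148/0.00187 = 0.7913 m/s; Re = 1.291e+04; ε/D = 4.71e-05; Haaland → f = 0.02888; ΔP_A = f(L/D)(ρV²/2) = 1.105e+04 Pa.
Pipe B: V = Q/A = 0.00148/0.002248 = 0.6584 m/s; Re = 1.178e+04; ε/D = 3.55e-05; Haaland → f = 0.02958; ΔP_B = f(L/D)(ρV²/2) = 5041 Pa.
ΔP_A/ΔP_B = 1.105e+04/5041 = 2.19.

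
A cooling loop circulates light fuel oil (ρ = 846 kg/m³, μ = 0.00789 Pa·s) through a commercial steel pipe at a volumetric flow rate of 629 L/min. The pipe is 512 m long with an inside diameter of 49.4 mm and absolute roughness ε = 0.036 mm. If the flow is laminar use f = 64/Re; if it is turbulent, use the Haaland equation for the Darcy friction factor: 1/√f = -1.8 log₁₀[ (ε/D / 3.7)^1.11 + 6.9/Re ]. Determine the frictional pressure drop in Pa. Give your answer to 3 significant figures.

Q = 629 L/min = 629/60000 = 0.01048 m³/s.
Cross-sectional area A = πD²/4 = π(0.0494)²/4 = 0.001917 m²; mean velocity V = Q/A = 0.01048/0.001917 = 5.47 m/s.
Reynolds number Re = ρVD/μ = 846 · 5.47 · 0.0494 / 0.00789 = 2.897e+04.
Re > 4000 → turbulent. Relative roughness ε/D = 3.6e-05/0.0494 = 0.000729. Haaland: 1/√f = -1.8 log₁₀[(0.000729/3.7)^1.11 + 6.9/2.897e+04] = -1.8 log₁₀[7.7e-05 + 0.000238] = 6.303, so f = 0.02518.
Darcy-Weisbach: ΔP = f(L/D)(ρV²/2) = 0.02518·(512/0.0494)·(846·5.47²/2) = 0.02518·1.036e+04·1.265e+04 = 3.302e+06 Pa.

ΔP ≈ 3.30×10^6 Pa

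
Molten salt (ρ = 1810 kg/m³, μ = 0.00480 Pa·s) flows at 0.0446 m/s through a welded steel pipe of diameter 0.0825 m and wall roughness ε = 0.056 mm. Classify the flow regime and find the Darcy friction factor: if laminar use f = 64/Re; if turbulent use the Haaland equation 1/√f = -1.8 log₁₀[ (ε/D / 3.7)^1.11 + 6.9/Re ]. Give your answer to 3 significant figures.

f ≈ 0.0461

Re = ρVD/μ = 1810·0.0446·0.0825/0.0048 = 1387.
Re < 2300 → laminar, so f = 64/Re = 0.04613 (roughness is irrelevant in laminar flow).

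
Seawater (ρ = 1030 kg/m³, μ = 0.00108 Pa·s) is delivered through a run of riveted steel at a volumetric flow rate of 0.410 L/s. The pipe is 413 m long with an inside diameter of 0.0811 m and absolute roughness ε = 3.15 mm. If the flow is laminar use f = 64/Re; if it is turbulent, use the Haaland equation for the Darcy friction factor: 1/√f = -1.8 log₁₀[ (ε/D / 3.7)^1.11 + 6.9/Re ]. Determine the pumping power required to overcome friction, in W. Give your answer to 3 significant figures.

Q = 0.410 L/s = 0.410/1000 = 0.00041 m³/s.
Cross-sectional area A = πD²/4 = π(0.0811)²/4 = 0.005166 m²; mean velocity V = Q/A = 0.00041/0.005166 = 0.07937 m/s.
Reynolds number Re = ρVD/μ = 1030 · 0.07937 · 0.0811 / 0.00108 = 6139.
Re > 4000 → turbulent. Relative roughness ε/D = 0.00315/0.0811 = 0.0388. Haaland: 1/√f = -1.8 log₁₀[(0.0388/3.7)^1.11 + 6.9/6139] = -1.8 log₁₀[0.00636 + 0.00112] = 3.827, so f = 0.06829.
Darcy-Weisbach: ΔP = f(L/D)(ρV²/2) = 0.06829·(413/0.0811)·(1030·0.07937²/2) = 0.06829·5092·3.244 = 1128 Pa.
Pumping power P = QΔP = 0.00041·1128 = 0.4626 W = 0.463 W.

P ≈ 0.463 W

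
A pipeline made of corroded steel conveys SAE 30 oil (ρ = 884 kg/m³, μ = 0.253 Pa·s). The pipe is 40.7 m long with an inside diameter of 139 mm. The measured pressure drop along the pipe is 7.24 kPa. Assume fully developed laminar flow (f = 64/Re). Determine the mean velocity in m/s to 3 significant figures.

V ≈ 0.425 m/s

For laminar flow, f = 64/Re with Re = ρVD/μ, so Darcy-Weisbach reduces to ΔP = 32μLV/D². Solving for V: V = ΔP·D²/(32μL) = 7240·(0.139)²/(32·0.253·40.7) = 0.4245 m/s.
Check: Re = ρVD/μ = 884·0.4245·0.139/0.253 = 206.2 < 2300, so the laminar assumption holds.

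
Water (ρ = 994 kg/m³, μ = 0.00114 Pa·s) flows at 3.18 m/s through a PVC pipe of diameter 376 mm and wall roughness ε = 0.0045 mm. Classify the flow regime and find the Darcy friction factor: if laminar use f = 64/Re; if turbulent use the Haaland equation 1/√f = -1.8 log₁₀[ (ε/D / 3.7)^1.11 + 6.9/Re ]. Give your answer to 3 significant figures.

Re = ρVD/μ = 994·3.18·0.376/0.00114 = 1.043e+06.
Re > 4000 → turbulent. ε/D = 4.5e-06/0.376 = 1.2e-05; Haaland: 1/√f = -1.8 log₁₀[8.05e-07 + 6.62e-06] = 9.233, so f = 0.01173.

f ≈ 0.0117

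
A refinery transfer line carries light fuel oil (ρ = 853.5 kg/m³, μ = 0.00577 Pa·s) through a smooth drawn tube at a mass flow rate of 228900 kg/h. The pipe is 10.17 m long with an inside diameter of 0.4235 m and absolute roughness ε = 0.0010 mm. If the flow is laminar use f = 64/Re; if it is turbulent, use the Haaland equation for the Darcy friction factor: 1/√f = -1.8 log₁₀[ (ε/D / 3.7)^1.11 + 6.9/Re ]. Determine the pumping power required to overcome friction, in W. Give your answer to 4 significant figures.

ṁ = 228900 kg/h = 228900/3600 = 63.58 kg/s.
A = πD²/4 = π(0.4235)²/4 = 0.1409 m²; mean velocity V = ṁ/(ρA) = 63.58/(853.5 · 0.1409) = 0.5289 m/s.
Reynolds number Re = ρVD/μ = 853.5 · 0.5289 · 0.4235 / 0.00577 = 3.313e+04.
Re > 4000 → turbulent. Relative roughness ε/D = 1e-06/0.4235 = 2.36e-06. Haaland: 1/√f = -1.8 log₁₀[(2.36e-06/3.7)^1.11 + 6.9/3.313e+04] = -1.8 log₁₀[1.33e-07 + 0.000208] = 6.626, so f = 0.02278.
Darcy-Weisbach: ΔP = f(L/D)(ρV²/2) = 0.02278·(10.17/0.4235)·(853.5·0.5289²/2) = 0.02278·24.01·119.4 = 65.29 Pa.
Q = ṁ/ρ = 63.58/853.5 = 0.0745 m³/s.
Pumping power P = QΔP = 0.0745·65.29 = 4.8637 W = 4.864 W.

P ≈ 4.864 W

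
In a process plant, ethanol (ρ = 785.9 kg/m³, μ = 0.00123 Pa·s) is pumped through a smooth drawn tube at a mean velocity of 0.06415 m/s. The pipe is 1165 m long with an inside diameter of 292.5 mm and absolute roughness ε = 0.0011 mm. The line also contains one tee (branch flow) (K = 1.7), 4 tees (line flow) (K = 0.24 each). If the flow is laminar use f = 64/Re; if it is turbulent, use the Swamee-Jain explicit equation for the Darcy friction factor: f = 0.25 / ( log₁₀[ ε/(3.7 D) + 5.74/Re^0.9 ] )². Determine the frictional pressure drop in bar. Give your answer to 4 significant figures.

Reynolds number Re = ρVD/μ = 785.9 · 0.06415 · 0.2925 / 0.00123 = 1.199e+04.
Re > 4000 → turbulent. Relative roughness ε/D = 1.1e-06/0.2925 = 3.76e-06. Swamee-Jain: f = 0.25/(log₁₀[3.76e-06/3.7 + 5.74/1.199e+04^0.9])² = 0.25/(log₁₀[1.02e-06 + 0.00122])² = 0.25/(-2.912)² = 0.02949.
Total minor-loss coefficient ΣK = 1·1.7 + 4·0.24 = 2.66.
ΔP = [f·L/D + ΣK]·(ρV²/2) = [0.02949·1165/0.2925 + 2.66]·(785.9·0.06415²/2) = [117.5 + 2.66]·1.617 = 194.2 Pa.
ΔP = 194.2 Pa = 0.001942 bar.

ΔP ≈ 0.001942 bar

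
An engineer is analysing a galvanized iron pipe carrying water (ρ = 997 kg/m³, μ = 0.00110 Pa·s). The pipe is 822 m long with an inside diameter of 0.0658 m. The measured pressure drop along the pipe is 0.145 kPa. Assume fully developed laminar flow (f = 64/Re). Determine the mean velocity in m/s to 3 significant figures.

For laminar flow, f = 64/Re with Re = ρVD/μ, so Darcy-Weisbach reduces to ΔP = 32μLV/D². Solving for V: V = ΔP·D²/(32μL) = 145·(0.0658)²/(32·0.0011·822) = 0.0217 m/s.
Check: Re = ρVD/μ = 997·0.0217·0.0658/0.0011 = 1294 < 2300, so the laminar assumption holds.

V ≈ 0.0217 m/s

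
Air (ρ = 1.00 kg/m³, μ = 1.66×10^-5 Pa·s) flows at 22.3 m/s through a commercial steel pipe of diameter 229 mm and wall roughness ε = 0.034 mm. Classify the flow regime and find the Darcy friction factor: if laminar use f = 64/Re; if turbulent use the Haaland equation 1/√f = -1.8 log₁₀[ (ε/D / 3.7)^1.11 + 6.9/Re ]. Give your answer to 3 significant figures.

f ≈ 0.0156

Re = ρVD/μ = 1·22.3·0.229/1.66e-05 = 3.076e+05.
Re > 4000 → turbulent. ε/D = 3.4e-05/0.229 = 0.000148; Haaland: 1/√f = -1.8 log₁₀[1.32e-05 + 2.24e-05] = 8.007, so f = 0.0156.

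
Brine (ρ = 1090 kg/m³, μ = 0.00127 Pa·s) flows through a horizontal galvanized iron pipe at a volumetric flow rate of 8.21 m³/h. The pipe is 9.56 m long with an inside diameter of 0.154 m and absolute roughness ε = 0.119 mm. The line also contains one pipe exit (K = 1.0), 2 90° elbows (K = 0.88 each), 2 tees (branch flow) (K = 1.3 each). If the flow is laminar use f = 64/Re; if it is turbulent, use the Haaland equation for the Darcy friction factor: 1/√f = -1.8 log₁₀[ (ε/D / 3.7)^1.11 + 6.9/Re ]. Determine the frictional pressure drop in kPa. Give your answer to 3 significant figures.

Q = 8.21 m³/h = 8.21/3600 = 0.002281 m³/s.
Cross-sectional area A = πD²/4 = π(0.154)²/4 = 0.01863 m²; mean velocity V = Q/A = 0.002281/0.01863 = 0.1224 m/s.
Reynolds number Re = ρVD/μ = 1090 · 0.1224 · 0.154 / 0.00127 = 1.618e+04.
Re > 4000 → turbulent. Relative roughness ε/D = 0.000119/0.154 = 0.000773. Haaland: 1/√f = -1.8 log₁₀[(0.000773/3.7)^1.11 + 6.9/1.618e+04] = -1.8 log₁₀[8.22e-05 + 0.000426] = 5.929, so f = 0.02845.
Total minor-loss coefficient ΣK = 1·1 + 2·0.88 + 2·1.3 = 5.36.
ΔP = [f·L/D + ΣK]·(ρV²/2) = [0.02845·9.56/0.154 + 5.36]·(1090·0.1224²/2) = [1.766 + 5.36]·8.17 = 58.22 Pa.
ΔP = 58.22 Pa = 0.0582 kPa.

ΔP ≈ 0.0582 kPa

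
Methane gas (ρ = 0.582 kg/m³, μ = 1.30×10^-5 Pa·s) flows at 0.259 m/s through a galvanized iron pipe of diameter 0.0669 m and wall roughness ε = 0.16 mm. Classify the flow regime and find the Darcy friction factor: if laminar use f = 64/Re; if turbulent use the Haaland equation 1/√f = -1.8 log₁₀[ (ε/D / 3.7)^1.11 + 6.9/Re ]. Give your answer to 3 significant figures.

Re = ρVD/μ = 0.582·0.259·0.0669/1.3e-05 = 775.7.
Re < 2300 → laminar, so f = 64/Re = 0.0825 (roughness is irrelevant in laminar flow).

f ≈ 0.0825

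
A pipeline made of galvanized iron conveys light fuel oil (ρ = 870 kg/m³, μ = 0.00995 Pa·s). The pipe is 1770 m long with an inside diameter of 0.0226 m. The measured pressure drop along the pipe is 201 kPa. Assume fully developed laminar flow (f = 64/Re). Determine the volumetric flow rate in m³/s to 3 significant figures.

For laminar flow, f = 64/Re with Re = ρVD/μ, so Darcy-Weisbach reduces to ΔP = 32μLV/D². Solving for V: V = ΔP·D²/(32μL) = 2.01e+05·(0.0226)²/(32·0.00995·1770) = 0.1822 m/s.
Check: Re = ρVD/μ = 870·0.1822·0.0226/0.00995 = 360 < 2300, so the laminar assumption holds.
Q = V·A = 0.1822·(π/4·0.0226²) = 7.308e-05 m³/s = 7.31×10^-5 m³/s.

Q ≈ 7.31×10^-5 m³/s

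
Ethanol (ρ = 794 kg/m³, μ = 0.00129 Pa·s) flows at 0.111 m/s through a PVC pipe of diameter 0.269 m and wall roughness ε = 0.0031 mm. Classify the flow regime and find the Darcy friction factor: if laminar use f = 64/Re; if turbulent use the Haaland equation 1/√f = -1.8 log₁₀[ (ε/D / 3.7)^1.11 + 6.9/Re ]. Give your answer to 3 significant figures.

Re = ρVD/μ = 794·0.111·0.269/0.00129 = 1.838e+04.
Re > 4000 → turbulent. ε/D = 3.1e-06/0.269 = 1.15e-05; Haaland: 1/√f = -1.8 log₁₀[7.72e-07 + 0.000375] = 6.164, so f = 0.02632.

f ≈ 0.0263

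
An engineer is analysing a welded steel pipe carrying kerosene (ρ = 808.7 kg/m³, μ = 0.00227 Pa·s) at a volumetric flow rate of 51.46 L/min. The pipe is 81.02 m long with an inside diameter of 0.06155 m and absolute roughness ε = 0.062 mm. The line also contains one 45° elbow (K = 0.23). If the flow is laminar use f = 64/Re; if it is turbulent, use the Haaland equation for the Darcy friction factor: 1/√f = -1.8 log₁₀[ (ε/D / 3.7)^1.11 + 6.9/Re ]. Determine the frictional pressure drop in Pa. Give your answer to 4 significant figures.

ΔP ≈ 1608 Pa

Q = 51.46 L/min = 51.46/60000 = 0.0008577 m³/s.
Cross-sectional area A = πD²/4 = π(0.06155)²/4 = 0.002975 m²; mean velocity V = Q/A = 0.0008577/0.002975 = 0.2883 m/s.
Reynolds number Re = ρVD/μ = 808.7 · 0.2883 · 0.06155 / 0.00227 = 6321.
Re > 4000 → turbulent. Relative roughness ε/D = 6.2e-05/0.06155 = 0.00101. Haaland: 1/√f = -1.8 log₁₀[(0.00101/3.7)^1.11 + 6.9/6321] = -1.8 log₁₀[0.00011 + 0.00109] = 5.256, so f = 0.0362.
Total minor-loss coefficient ΣK = 1·0.23 = 0.23.
ΔP = [f·L/D + ΣK]·(ρV²/2) = [0.0362·81.02/0.06155 + 0.23]·(808.7·0.2883²/2) = [47.65 + 0.23]·33.6 = 1608 Pa.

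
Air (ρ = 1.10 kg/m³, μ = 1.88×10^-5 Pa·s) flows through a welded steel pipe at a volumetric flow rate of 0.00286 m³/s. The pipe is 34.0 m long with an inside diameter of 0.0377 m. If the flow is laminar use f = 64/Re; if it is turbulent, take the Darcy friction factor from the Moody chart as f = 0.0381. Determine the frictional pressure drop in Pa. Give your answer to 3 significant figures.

ΔP ≈ 124 Pa

Cross-sectional area A = πD²/4 = π(0.0377)²/4 = 0.001116 m²; mean velocity V = Q/A = 0.00286/0.001116 = 2.562 m/s.
Reynolds number Re = ρVD/μ = 1.1 · 2.562 · 0.0377 / 1.88e-05 = 5652.
Re > 4000 → turbulent; use the Moody-chart value f = 0.0381.
Darcy-Weisbach: ΔP = f(L/D)(ρV²/2) = 0.0381·(34/0.0377)·(1.1·2.562²/2) = 0.0381·901.9·3.61 = 124.1 Pa.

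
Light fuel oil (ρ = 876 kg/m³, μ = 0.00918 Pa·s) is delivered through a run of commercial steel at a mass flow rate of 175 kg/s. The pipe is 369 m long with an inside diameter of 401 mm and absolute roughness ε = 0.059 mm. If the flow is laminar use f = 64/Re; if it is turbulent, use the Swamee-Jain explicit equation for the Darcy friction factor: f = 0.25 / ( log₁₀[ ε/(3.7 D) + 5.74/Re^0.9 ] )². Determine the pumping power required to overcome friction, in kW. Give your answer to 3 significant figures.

A = πD²/4 = π(0.401)²/4 = 0.1263 m²; mean velocity V = ṁ/(ρA) = 175/(876 · 0.1263) = 1.582 m/s.
Reynolds number Re = ρVD/μ = 876 · 1.582 · 0.401 / 0.00918 = 6.053e+04.
Re > 4000 → turbulent. Relative roughness ε/D = 5.9e-05/0.401 = 0.000147. Swamee-Jain: f = 0.25/(log₁₀[0.000147/3.7 + 5.74/6.053e+04^0.9])² = 0.25/(log₁₀[3.98e-05 + 0.000285])² = 0.25/(-3.488)² = 0.02055.
Darcy-Weisbach: ΔP = f(L/D)(ρV²/2) = 0.02055·(369/0.401)·(876·1.582²/2) = 0.02055·920.2·1096 = 2.072e+04 Pa.
Q = ṁ/ρ = 175/876 = 0.1998 m³/s.
Pumping power P = QΔP = 0.1998·2.072e+04 = 4139 W = 4.14 kW.

P ≈ 4.14 kW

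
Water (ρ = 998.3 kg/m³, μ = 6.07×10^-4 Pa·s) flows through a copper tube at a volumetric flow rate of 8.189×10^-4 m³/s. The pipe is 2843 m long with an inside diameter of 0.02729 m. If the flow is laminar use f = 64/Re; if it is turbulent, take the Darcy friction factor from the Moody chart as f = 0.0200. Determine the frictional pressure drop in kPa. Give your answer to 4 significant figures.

Cross-sectional area A = πD²/4 = π(0.02729)²/4 = 0.0005849 m²; mean velocity V = Q/A = 0.0008189/0.0005849 = 1.4 m/s.
Reynolds number Re = ρVD/μ = 998.3 · 1.4 · 0.02729 / 0.000607 = 6.284e+04.
Re > 4000 → turbulent; use the Moody-chart value f = 0.0200.
Darcy-Weisbach: ΔP = f(L/D)(ρV²/2) = 0.02·(2843/0.02729)·(998.3·1.4²/2) = 0.02·1.042e+05·978.4 = 2.038e+06 Pa.
ΔP = 2.038e+06 Pa = 2038 kPa.

ΔP ≈ 2038 kPa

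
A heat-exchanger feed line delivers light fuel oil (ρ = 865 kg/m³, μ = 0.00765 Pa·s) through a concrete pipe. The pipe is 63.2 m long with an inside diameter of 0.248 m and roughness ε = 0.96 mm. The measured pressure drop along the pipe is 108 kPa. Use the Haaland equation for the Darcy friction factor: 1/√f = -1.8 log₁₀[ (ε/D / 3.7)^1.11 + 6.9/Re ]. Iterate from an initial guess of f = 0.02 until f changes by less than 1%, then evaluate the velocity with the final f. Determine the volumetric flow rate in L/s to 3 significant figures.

Rearranging Darcy-Weisbach: V = √(2·ΔP·D/(f·L·ρ)). With ε/D = 0.00096/0.248 = 0.00387, iterate starting from f = 0.02:
  f = 0.02 → V = √(2·1.08e+05·0.248/(0.02·63.2·865)) = 7 m/s; Re = ρVD/μ = 1.963e+05; f → 0.02872
  f = 0.02872 → V = 5.841 m/s; Re = 1.638e+05; f → 0.02882
Converged (Δf/f < 1%). With the final f = 0.02882: V = √(2·1.08e+05·0.248/(0.02882·63.2·865)) = 5.831 m/s.
Q = V·A = 5.831·(π/4·0.248²) = 0.2817 m³/s = 282 L/s.

Q ≈ 282 L/s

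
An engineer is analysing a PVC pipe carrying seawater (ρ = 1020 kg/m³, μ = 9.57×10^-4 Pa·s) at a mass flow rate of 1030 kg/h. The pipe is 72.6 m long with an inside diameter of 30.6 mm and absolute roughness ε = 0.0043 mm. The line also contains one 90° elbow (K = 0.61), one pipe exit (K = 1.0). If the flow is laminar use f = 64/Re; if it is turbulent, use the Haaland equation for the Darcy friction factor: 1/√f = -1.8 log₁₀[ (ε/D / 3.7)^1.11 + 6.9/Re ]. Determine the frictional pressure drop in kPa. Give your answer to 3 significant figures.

ṁ = 1030 kg/h = 1030/3600 = 0.2861 kg/s.
A = πD²/4 = π(0.0306)²/4 = 0.0007354 m²; mean velocity V = ṁ/(ρA) = 0.2861/(1020 · 0.0007354) = 0.3814 m/s.
Reynolds number Re = ρVD/μ = 1020 · 0.3814 · 0.0306 / 0.000957 = 1.244e+04.
Re > 4000 → turbulent. Relative roughness ε/D = 4.3e-06/0.0306 = 0.000141. Haaland: 1/√f = -1.8 log₁₀[(0.000141/3.7)^1.11 + 6.9/1.244e+04] = -1.8 log₁₀[1.24e-05 + 0.000555] = 5.843, so f = 0.02929.
Total minor-loss coefficient ΣK = 1·0.61 + 1·1 = 1.61.
ΔP = [f·L/D + ΣK]·(ρV²/2) = [0.02929·72.6/0.0306 + 1.61]·(1020·0.3814²/2) = [69.48 + 1.61]·74.19 = 5275 Pa.
ΔP = 5275 Pa = 5.27 kPa.

ΔP ≈ 5.27 kPa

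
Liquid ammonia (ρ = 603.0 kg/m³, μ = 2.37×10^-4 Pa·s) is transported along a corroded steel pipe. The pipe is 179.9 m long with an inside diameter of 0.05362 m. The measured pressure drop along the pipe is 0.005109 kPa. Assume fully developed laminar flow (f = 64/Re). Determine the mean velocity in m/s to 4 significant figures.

V ≈ 0.01077 m/s

For laminar flow, f = 64/Re with Re = ρVD/μ, so Darcy-Weisbach reduces to ΔP = 32μLV/D². Solving for V: V = ΔP·D²/(32μL) = 5.109·(0.05362)²/(32·0.000237·179.9) = 0.01077 m/s.
Check: Re = ρVD/μ = 603·0.01077·0.05362/0.000237 = 1469 < 2300, so the laminar assumption holds.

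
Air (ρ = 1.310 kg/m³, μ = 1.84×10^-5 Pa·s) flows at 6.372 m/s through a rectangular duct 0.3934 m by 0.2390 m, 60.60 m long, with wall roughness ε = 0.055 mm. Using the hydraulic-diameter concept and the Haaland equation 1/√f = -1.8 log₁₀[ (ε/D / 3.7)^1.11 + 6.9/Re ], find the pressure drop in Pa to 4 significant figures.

ΔP ≈ 96.31 Pa

Hydraulic diameter D_h = 4A/P = 4·(0.3934·0.239)/(2·(0.3934+0.239)) = 0.3761/1.265 = 0.2974 m.
Re = ρVD_h/μ = 1.31·6.372·0.2974/1.84e-05 = 1.349e+05.
ε/D_h = 5.5e-05/0.2974 = 0.000185; Haaland gives 1/√f = -1.8 log₁₀[1.68e-05+5.12e-05] = 7.502, so f = 0.01777.
ΔP = f(L/D_h)(ρV²/2) = 0.01777·60.6/0.2974·26.59 = 96.31 Pa.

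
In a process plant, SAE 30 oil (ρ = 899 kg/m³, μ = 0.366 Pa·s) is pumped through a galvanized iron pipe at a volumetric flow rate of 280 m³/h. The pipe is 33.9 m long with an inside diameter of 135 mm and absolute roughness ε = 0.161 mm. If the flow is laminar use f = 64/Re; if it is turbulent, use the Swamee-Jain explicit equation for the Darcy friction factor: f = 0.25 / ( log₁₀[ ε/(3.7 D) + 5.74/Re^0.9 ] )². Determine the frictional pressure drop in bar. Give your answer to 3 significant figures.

Q = 280 m³/h = 280/3600 = 0.07778 m³/s.
Cross-sectional area A = πD²/4 = π(0.135)²/4 = 0.01431 m²; mean velocity V = Q/A = 0.07778/0.01431 = 5.434 m/s.
Reynolds number Re = ρVD/μ = 899 · 5.434 · 0.135 / 0.366 = 1802.
Re < 2300 → laminar flow, so f = 64/Re = 64/1802 = 0.03552 (the turbulent correlation is not needed).
Darcy-Weisbach: ΔP = f(L/D)(ρV²/2) = 0.03552·(33.9/0.135)·(899·5.434²/2) = 0.03552·251.1·1.327e+04 = 1.184e+05 Pa.
ΔP = 1.184e+05 Pa = 1.18 bar.

ΔP ≈ 1.18 bar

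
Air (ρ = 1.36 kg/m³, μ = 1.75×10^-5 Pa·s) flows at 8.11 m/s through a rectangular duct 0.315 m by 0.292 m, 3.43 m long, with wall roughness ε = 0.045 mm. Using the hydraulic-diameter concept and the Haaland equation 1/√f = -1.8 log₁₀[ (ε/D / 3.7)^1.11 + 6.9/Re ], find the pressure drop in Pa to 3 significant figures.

Hydraulic diameter D_h = 4A/P = 4·(0.315·0.292)/(2·(0.315+0.292)) = 0.3679/1.214 = 0.3031 m.
Re = ρVD_h/μ = 1.36·8.11·0.3031/1.75e-05 = 1.91e+05.
ε/D_h = 4.5e-05/0.3031 = 0.000148; Haaland gives 1/√f = -1.8 log₁₀[1.32e-05+3.61e-05] = 7.753, so f = 0.01664.
ΔP = f(L/D_h)(ρV²/2) = 0.01664·3.43/0.3031·44.73 = 8.421 Pa.

ΔP ≈ 8.42 Pa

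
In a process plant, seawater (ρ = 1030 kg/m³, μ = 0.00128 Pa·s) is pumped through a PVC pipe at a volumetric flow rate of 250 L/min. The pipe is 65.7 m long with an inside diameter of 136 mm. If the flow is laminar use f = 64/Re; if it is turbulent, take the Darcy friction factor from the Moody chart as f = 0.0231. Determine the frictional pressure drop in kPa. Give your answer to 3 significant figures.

ΔP ≈ 0.473 kPa

Q = 250 L/min = 250/60000 = 0.004167 m³/s.
Cross-sectional area A = πD²/4 = π(0.136)²/4 = 0.01453 m²; mean velocity V = Q/A = 0.004167/0.01453 = 0.2868 m/s.
Reynolds number Re = ρVD/μ = 1030 · 0.2868 · 0.136 / 0.00128 = 3.139e+04.
Re > 4000 → turbulent; use the Moody-chart value f = 0.0231.
Darcy-Weisbach: ΔP = f(L/D)(ρV²/2) = 0.0231·(65.7/0.136)·(1030·0.2868²/2) = 0.0231·483.1·42.37 = 472.8 Pa.
ΔP = 472.8 Pa = 0.473 kPa.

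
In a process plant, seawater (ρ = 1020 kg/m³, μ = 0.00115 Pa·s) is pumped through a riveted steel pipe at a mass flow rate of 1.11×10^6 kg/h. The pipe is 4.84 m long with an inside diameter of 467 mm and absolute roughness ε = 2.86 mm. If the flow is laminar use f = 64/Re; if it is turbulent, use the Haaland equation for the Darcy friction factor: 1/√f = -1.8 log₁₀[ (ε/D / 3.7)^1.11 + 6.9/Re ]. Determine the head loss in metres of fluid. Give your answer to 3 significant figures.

h_f ≈ 0.0535 m

ṁ = 1.11×10^6 kg/h = 1.11×10^6/3600 = 308.3 kg/s.
A = πD²/4 = π(0.467)²/4 = 0.1713 m²; mean velocity V = ṁ/(ρA) = 308.3/(1020 · 0.1713) = 1.765 m/s.
Reynolds number Re = ρVD/μ = 1020 · 1.765 · 0.467 / 0.00115 = 7.31e+05.
Re > 4000 → turbulent. Relative roughness ε/D = 0.00286/0.467 = 0.00612. Haaland: 1/√f = -1.8 log₁₀[(0.00612/3.7)^1.11 + 6.9/7.31e+05] = -1.8 log₁₀[0.000818 + 9.44e-06] = 5.548, so f = 0.03249.
Darcy-Weisbach: ΔP = f(L/D)(ρV²/2) = 0.03249·(4.84/0.467)·(1020·1.765²/2) = 0.03249·10.36·1588 = 534.9 Pa.
Head loss h_f = ΔP/(ρg) = 534.9/(1020·9.81) = 0.0535 m.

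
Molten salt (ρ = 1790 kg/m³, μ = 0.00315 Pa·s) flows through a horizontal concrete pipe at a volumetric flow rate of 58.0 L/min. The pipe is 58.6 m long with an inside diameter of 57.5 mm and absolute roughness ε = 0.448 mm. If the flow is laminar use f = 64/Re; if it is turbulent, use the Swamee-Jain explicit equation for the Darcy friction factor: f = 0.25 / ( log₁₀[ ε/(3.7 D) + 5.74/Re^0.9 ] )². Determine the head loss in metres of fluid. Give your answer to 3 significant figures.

Q = 58.0 L/min = 58.0/60000 = 0.0009667 m³/s.
Cross-sectional area A = πD²/4 = π(0.0575)²/4 = 0.002597 m²; mean velocity V = Q/A = 0.0009667/0.002597 = 0.3723 m/s.
Reynolds number Re = ρVD/μ = 1790 · 0.3723 · 0.0575 / 0.00315 = 1.216e+04.
Re > 4000 → turbulent. Relative roughness ε/D = 0.000448/0.0575 = 0.00779. Swamee-Jain: f = 0.25/(log₁₀[0.00779/3.7 + 5.74/1.216e+04^0.9])² = 0.25/(log₁₀[0.00211 + 0.00121])² = 0.25/(-2.48)² = 0.04066.
Darcy-Weisbach: ΔP = f(L/D)(ρV²/2) = 0.04066·(58.6/0.0575)·(1790·0.3723²/2) = 0.04066·1019·124 = 5140 Pa.
Head loss h_f = ΔP/(ρg) = 5140/(1790·9.81) = 0.293 m.

h_f ≈ 0.293 m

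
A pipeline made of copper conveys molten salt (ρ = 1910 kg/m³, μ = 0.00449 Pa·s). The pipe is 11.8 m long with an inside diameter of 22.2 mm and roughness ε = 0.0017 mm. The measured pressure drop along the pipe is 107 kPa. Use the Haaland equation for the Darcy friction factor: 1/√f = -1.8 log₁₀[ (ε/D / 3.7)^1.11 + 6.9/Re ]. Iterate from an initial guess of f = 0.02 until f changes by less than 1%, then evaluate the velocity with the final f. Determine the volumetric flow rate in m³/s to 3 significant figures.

Q ≈ 0.00115 m³/s

Rearranging Darcy-Weisbach: V = √(2·ΔP·D/(f·L·ρ)). With ε/D = 1.7e-06/0.0222 = 7.66e-05, iterate starting from f = 0.02:
  f = 0.02 → V = √(2·1.07e+05·0.0222/(0.02·11.8·1910)) = 3.246 m/s; Re = ρVD/μ = 3.066e+04; f → 0.02335
  f = 0.02335 → V = 3.005 m/s; Re = 2.837e+04; f → 0.02378
  f = 0.02378 → V = 2.978 m/s; Re = 2.812e+04; f → 0.02383
Converged (Δf/f < 1%). With the final f = 0.02383: V = √(2·1.07e+05·0.0222/(0.02383·11.8·1910)) = 2.974 m/s.
Q = V·A = 2.974·(π/4·0.0222²) = 0.001151 m³/s = 0.00115 m³/s.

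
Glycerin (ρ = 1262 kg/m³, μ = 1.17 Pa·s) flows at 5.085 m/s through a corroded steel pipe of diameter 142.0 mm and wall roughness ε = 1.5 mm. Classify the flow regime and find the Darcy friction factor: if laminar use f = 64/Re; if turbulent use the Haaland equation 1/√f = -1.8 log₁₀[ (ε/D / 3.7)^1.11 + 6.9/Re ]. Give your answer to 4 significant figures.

Re = ρVD/μ = 1262·5.085·0.142/1.17 = 778.8.
Re < 2300 → laminar, so f = 64/Re = 0.08217 (roughness is irrelevant in laminar flow).

f ≈ 0.08217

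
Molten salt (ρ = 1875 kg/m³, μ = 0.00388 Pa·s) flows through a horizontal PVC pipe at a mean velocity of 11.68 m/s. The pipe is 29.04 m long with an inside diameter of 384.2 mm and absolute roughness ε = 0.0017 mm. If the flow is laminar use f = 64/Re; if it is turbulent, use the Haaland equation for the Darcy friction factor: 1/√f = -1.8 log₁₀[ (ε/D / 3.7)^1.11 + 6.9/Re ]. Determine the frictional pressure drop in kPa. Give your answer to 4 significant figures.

Reynolds number Re = ρVD/μ = 1875 · 11.68 · 0.3842 / 0.00388 = 2.169e+06.
Re > 4000 → turbulent. Relative roughness ε/D = 1.7e-06/0.3842 = 4.42e-06. Haaland: 1/√f = -1.8 log₁₀[(4.42e-06/3.7)^1.11 + 6.9/2.169e+06] = -1.8 log₁₀[2.67e-07 + 3.18e-06] = 9.832, so f = 0.01034.
Darcy-Weisbach: ΔP = f(L/D)(ρV²/2) = 0.01034·(29.04/0.3842)·(1875·11.68²/2) = 0.01034·75.59·1.279e+05 = 1e+05 Pa.
ΔP = 1e+05 Pa = 100.0 kPa.

ΔP ≈ 100.0 kPa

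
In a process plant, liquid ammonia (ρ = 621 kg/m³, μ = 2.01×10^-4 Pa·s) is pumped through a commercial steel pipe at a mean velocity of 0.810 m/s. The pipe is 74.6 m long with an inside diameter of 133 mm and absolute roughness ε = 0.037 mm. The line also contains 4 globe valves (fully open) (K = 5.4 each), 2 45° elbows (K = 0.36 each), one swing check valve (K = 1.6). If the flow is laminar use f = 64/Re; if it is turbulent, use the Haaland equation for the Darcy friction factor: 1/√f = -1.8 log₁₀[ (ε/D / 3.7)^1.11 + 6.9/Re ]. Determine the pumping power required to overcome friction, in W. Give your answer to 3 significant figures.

P ≈ 76.0 W

Reynolds number Re = ρVD/μ = 621 · 0.81 · 0.133 / 0.000201 = 3.328e+05.
Re > 4000 → turbulent. Relative roughness ε/D = 3.7e-05/0.133 = 0.000278. Haaland: 1/√f = -1.8 log₁₀[(0.000278/3.7)^1.11 + 6.9/3.328e+05] = -1.8 log₁₀[2.65e-05 + 2.07e-05] = 7.787, so f = 0.01649.
Total minor-loss coefficient ΣK = 4·5.4 + 2·0.36 + 1·1.6 = 23.9.
ΔP = [f·L/D + ΣK]·(ρV²/2) = [0.01649·74.6/0.133 + 23.9]·(621·0.81²/2) = [9.25 + 23.9]·203.7 = 6757 Pa.
Q = V·A = 0.81·0.01389 = 0.01125 m³/s.
Pumping power P = QΔP = 0.01125·6757 = 76.04 W = 76.0 W.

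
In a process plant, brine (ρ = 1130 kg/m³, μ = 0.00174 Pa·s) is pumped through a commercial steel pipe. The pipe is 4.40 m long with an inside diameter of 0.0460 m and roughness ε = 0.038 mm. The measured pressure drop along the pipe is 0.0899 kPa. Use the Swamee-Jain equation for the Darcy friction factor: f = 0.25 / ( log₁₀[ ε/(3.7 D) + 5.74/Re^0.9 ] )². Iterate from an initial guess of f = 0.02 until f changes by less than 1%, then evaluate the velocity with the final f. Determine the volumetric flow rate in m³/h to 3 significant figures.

Q ≈ 1.28 m³/h

Rearranging Darcy-Weisbach: V = √(2·ΔP·D/(f·L·ρ)). With ε/D = 3.8e-05/0.046 = 0.000826, iterate starting from f = 0.02:
  f = 0.02 → V = √(2·89.9·0.046/(0.02·4.4·1130)) = 0.2884 m/s; Re = ρVD/μ = 8615; f → 0.0336
  f = 0.0336 → V = 0.2225 m/s; Re = 6647; f → 0.03595
  f = 0.03595 → V = 0.2151 m/s; Re = 6426; f → 0.03627
Converged (Δf/f < 1%). With the final f = 0.03627: V = √(2·89.9·0.046/(0.03627·4.4·1130)) = 0.2141 m/s.
Q = V·A = 0.2141·(π/4·0.046²) = 0.0003559 m³/s = 1.28 m³/h.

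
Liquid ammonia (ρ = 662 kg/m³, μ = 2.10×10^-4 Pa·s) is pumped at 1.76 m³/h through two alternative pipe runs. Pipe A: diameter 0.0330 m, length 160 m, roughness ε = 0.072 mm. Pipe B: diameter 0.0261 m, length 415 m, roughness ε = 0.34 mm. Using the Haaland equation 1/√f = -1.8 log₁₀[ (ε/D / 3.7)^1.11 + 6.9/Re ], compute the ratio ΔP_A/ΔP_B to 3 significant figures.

ΔP_A/ΔP_B ≈ 0.0743

Pipe A: V = Q/A = 0.0004889/0.0008553 = 0.5716 m/s; Re = 5.946e+04; ε/D = 0.00218; Haaland → f = 0.02632; ΔP_A = f(L/D)(ρV²/2) = 1.38e+04 Pa.
Pipe B: V = Q/A = 0.0004889/0.000535 = 0.9138 m/s; Re = 7.518e+04; ε/D = 0.013; Haaland → f = 0.04225; ΔP_B = f(L/D)(ρV²/2) = 1.857e+05 Pa.
ΔP_A/ΔP_B = 1.38e+04/1.857e+05 = 0.0743.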